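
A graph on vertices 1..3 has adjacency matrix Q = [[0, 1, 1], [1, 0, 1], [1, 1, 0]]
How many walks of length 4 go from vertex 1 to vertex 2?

5

The number of length-4 walks from vertex 1 to vertex 2 is entry (1,2) of Q⁴, where Q is the adjacency matrix.
Q² = [[2, 1, 1], [1, 2, 1], [1, 1, 2]]
Q³ = [[2, 3, 3], [3, 2, 3], [3, 3, 2]]
Q⁴ = [[6, 5, 5], [5, 6, 5], [5, 5, 6]]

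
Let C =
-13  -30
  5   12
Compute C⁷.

tr C = -1 and det C = -6, so the characteristic polynomial is λ² − (-1)λ + (-6) with roots 2 and -3.
Eigenvectors give P = [[-2, 3], [1, -1]] with P⁻¹ = [[1, 3], [1, 2]], and C = P·diag(2, -3)·P⁻¹.
Then C⁷ = P·diag(128, -2187)·P⁻¹ = [[-256, -6561], [128, 2187]] · [[1, 3], [1, 2]] = [[-6817, -13890], [2315, 4758]].

[[-6817, -13890], [2315, 4758]]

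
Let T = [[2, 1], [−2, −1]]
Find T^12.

T² = T (a projection; rank 1, trace 1), so T^12 = T.

[[2, 1], [−2, −1]]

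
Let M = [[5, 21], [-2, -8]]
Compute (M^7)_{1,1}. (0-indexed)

-890

tr M = -3 and det M = 2, so the characteristic polynomial is λ² − (-3)λ + (2) with roots -1 and -2.
Eigenvectors give P = [[7, -3], [-2, 1]] with P⁻¹ = [[1, 3], [2, 7]], and M = P·diag(-1, -2)·P⁻¹.
Then M^7 = P·diag(-1, -128)·P⁻¹ = [[-7, 384], [2, -128]] · [[1, 3], [2, 7]] = [[761, 2667], [-254, -890]].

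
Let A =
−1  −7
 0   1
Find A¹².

A² = I (check: tr A = 0 and det A = −1), so A¹² = I since 12 is even.

[[1, 0], [0, 1]]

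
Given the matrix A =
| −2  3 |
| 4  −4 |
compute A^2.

[[16, −18], [−24, 28]]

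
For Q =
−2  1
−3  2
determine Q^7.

[[−2, 1], [−3, 2]]

Q² = I (check: tr Q = 0 and det Q = −1), so Q^7 = Q since 7 is odd.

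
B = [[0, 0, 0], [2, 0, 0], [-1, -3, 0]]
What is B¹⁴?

B is strictly triangular, hence nilpotent: B³ = 0, so B¹⁴ = 0.

[[0, 0, 0], [0, 0, 0], [0, 0, 0]]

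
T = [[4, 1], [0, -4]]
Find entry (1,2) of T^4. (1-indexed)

T^2 = [[16, 0], [0, 16]]
T^3 = [[64, 16], [0, -64]]
T^4 = [[256, 0], [0, 256]]

0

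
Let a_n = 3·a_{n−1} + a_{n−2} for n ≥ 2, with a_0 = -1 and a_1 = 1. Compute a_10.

With companion matrix T = [[3, 1], [1, 0]], [a_n, a_{n−1}]ᵀ = T·[a_{n−1}, a_{n−2}]ᵀ, so [a_10, a_9]ᵀ = T^9·[a_1, a_0]ᵀ.
T^9 = [[42837, 12970], [12970, 3927]], giving [a_10, a_9]ᵀ = [[29867], [9043]].

29867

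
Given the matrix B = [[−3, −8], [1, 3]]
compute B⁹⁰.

[[1, 0], [0, 1]]

B² = I (check: tr B = 0 and det B = −1), so B⁹⁰ = I since 90 is even.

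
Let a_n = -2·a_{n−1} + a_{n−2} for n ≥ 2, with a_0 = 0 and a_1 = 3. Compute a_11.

17223

With companion matrix Q = [[-2, 1], [1, 0]], [a_n, a_{n−1}]ᵀ = Q·[a_{n−1}, a_{n−2}]ᵀ, so [a_11, a_10]ᵀ = Q^10·[a_1, a_0]ᵀ.
Q^10 = [[5741, -2378], [-2378, 985]], giving [a_11, a_10]ᵀ = [[17223], [-7134]].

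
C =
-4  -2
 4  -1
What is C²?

[[8, 10], [-20, -7]]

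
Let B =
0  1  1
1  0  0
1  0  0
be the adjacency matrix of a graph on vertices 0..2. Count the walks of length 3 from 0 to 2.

The number of length-3 walks from vertex 0 to vertex 2 is entry (0,2) of B^3, where B is the adjacency matrix.
B^2 = [[2, 0, 0], [0, 1, 1], [0, 1, 1]]
B^3 = [[0, 2, 2], [2, 0, 0], [2, 0, 0]]

2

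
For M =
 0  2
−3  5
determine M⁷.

[[−3990, 4118], [−6177, 6305]]

tr M = 5 and det M = 6, so the characteristic polynomial is λ² − (5)λ + (6) with roots 2 and 3.
Eigenvectors give P = [[−1, 2], [−1, 3]] with P⁻¹ = [[−3, 2], [−1, 1]], and M = P·diag(2, 3)·P⁻¹.
Then M⁷ = P·diag(128, 2187)·P⁻¹ = [[−128, 4374], [−128, 6561]] · [[−3, 2], [−1, 1]] = [[−3990, 4118], [−6177, 6305]].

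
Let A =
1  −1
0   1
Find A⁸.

A = I + N where N = [[0, −1], [0, 0]] is strictly upper-triangular, so N² = 0.
(I + N)⁸ = I + 8·N = [[1, −8], [0, 1]].

[[1, −8], [0, 1]]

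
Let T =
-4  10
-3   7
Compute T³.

[[-34, 70], [-21, 43]]

tr T = 3 and det T = 2, so the characteristic polynomial is λ² − (3)λ + (2) with roots 1 and 2.
Eigenvectors give P = [[2, -5], [1, -3]] with P⁻¹ = [[3, -5], [1, -2]], and T = P·diag(1, 2)·P⁻¹.
Then T³ = P·diag(1, 8)·P⁻¹ = [[2, -40], [1, -24]] · [[3, -5], [1, -2]] = [[-34, 70], [-21, 43]].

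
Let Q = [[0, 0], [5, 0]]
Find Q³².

[[0, 0], [0, 0]]

Q is strictly triangular, hence nilpotent: Q² = 0, so Q³² = 0.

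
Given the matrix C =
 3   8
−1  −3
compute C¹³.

[[3, 8], [−1, −3]]

C² = I (check: tr C = 0 and det C = −1), so C¹³ = C since 13 is odd.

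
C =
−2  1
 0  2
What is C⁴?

[[16, 0], [0, 16]]

C² = [[4, 0], [0, 4]]
C³ = [[−8, 4], [0, 8]]
C⁴ = [[16, 0], [0, 16]]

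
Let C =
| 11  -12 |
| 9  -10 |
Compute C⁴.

[[61, -60], [45, -44]]

tr C = 1 and det C = -2, so the characteristic polynomial is λ² − (1)λ + (-2) with roots 2 and -1.
Eigenvectors give P = [[4, 1], [3, 1]] with P⁻¹ = [[1, -1], [-3, 4]], and C = P·diag(2, -1)·P⁻¹.
Then C⁴ = P·diag(16, 1)·P⁻¹ = [[64, 1], [48, 1]] · [[1, -1], [-3, 4]] = [[61, -60], [45, -44]].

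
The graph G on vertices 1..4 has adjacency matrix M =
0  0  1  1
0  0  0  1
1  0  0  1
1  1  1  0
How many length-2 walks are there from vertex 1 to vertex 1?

2

The number of length-2 walks from vertex 1 to vertex 1 is entry (1,1) of M², where M is the adjacency matrix.
M² = [[2, 1, 1, 1], [1, 1, 1, 0], [1, 1, 2, 1], [1, 0, 1, 3]]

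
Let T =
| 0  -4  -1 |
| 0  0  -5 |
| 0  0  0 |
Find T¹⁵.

T is strictly triangular, hence nilpotent: T³ = 0, so T¹⁵ = 0.

[[0, 0, 0], [0, 0, 0], [0, 0, 0]]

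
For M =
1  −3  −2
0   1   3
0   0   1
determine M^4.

[[1, −12, −62], [0, 1, 12], [0, 0, 1]]

M = I + N where N = [[0, −3, −2], [0, 0, 3], [0, 0, 0]] is strictly upper-triangular, so N^3 = 0.
(I + N)^4 = I + 4·N + 6·N^2 = [[1, −12, −62], [0, 1, 12], [0, 0, 1]].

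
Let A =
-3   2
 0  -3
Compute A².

[[9, -12], [0, 9]]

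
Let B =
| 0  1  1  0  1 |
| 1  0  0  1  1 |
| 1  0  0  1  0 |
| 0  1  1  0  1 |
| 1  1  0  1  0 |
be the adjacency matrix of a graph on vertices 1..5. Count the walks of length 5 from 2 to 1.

51

The number of length-5 walks from vertex 2 to vertex 1 is entry (2,1) of B^5, where B is the adjacency matrix.
B^2 = [[3, 1, 0, 3, 1], [1, 3, 2, 1, 2], [0, 2, 2, 0, 2], [3, 1, 0, 3, 1], [1, 2, 2, 1, 3]]
B^3 = [[2, 7, 6, 2, 7], [7, 4, 2, 7, 5], [6, 2, 0, 6, 2], [2, 7, 6, 2, 7], [7, 5, 2, 7, 4]]
B^4 = [[20, 11, 4, 20, 11], [11, 19, 14, 11, 18], [4, 14, 12, 4, 14], [20, 11, 4, 20, 11], [11, 18, 14, 11, 19]]
B^5 = [[26, 51, 40, 26, 51], [51, 40, 22, 51, 41], [40, 22, 8, 40, 22], [26, 51, 40, 26, 51], [51, 41, 22, 51, 40]]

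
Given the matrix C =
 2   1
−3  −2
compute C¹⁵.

C² = I (check: tr C = 0 and det C = −1), so C¹⁵ = C since 15 is odd.

[[2, 1], [−3, −2]]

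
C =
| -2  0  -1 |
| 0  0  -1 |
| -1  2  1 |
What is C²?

[[5, -2, 1], [1, -2, -1], [1, 2, 0]]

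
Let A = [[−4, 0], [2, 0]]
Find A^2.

[[16, 0], [−8, 0]]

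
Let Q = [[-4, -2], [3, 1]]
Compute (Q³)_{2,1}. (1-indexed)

tr Q = -3 and det Q = 2, so the characteristic polynomial is λ² − (-3)λ + (2) with roots -1 and -2.
Eigenvectors give P = [[-2, -1], [3, 1]] with P⁻¹ = [[1, 1], [-3, -2]], and Q = P·diag(-1, -2)·P⁻¹.
Then Q³ = P·diag(-1, -8)·P⁻¹ = [[2, 8], [-3, -8]] · [[1, 1], [-3, -2]] = [[-22, -14], [21, 13]].

21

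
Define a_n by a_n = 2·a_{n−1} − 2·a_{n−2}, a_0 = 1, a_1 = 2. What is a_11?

0

With companion matrix A = [[2, −2], [1, 0]], [a_n, a_{n−1}]ᵀ = A·[a_{n−1}, a_{n−2}]ᵀ, so [a_11, a_10]ᵀ = A¹⁰·[a_1, a_0]ᵀ.
A¹⁰ = [[32, −64], [32, −32]], giving [a_11, a_10]ᵀ = [[0], [32]].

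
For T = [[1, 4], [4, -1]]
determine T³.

[[17, 68], [68, -17]]

T² = [[17, 0], [0, 17]]
T³ = [[17, 68], [68, -17]]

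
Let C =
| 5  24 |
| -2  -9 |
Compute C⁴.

tr C = -4 and det C = 3, so the characteristic polynomial is λ² − (-4)λ + (3) with roots -1 and -3.
Eigenvectors give P = [[-4, 3], [1, -1]] with P⁻¹ = [[-1, -3], [-1, -4]], and C = P·diag(-1, -3)·P⁻¹.
Then C⁴ = P·diag(1, 81)·P⁻¹ = [[-4, 243], [1, -81]] · [[-1, -3], [-1, -4]] = [[-239, -960], [80, 321]].

[[-239, -960], [80, 321]]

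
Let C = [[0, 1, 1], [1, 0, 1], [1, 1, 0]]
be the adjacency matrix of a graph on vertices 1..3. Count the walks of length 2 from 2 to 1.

1

The number of length-2 walks from vertex 2 to vertex 1 is entry (2,1) of C², where C is the adjacency matrix.
C² = [[2, 1, 1], [1, 2, 1], [1, 1, 2]]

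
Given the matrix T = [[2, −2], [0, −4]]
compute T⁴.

[[16, 80], [0, 256]]

T² = [[4, 4], [0, 16]]
T³ = [[8, −24], [0, −64]]
T⁴ = [[16, 80], [0, 256]]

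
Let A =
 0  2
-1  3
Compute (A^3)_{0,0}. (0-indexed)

tr A = 3 and det A = 2, so the characteristic polynomial is λ² − (3)λ + (2) with roots 1 and 2.
Eigenvectors give P = [[-2, 1], [-1, 1]] with P⁻¹ = [[-1, 1], [-1, 2]], and A = P·diag(1, 2)·P⁻¹.
Then A^3 = P·diag(1, 8)·P⁻¹ = [[-2, 8], [-1, 8]] · [[-1, 1], [-1, 2]] = [[-6, 14], [-7, 15]].

-6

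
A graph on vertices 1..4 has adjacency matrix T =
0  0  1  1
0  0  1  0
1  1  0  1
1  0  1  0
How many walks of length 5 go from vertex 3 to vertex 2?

11

The number of length-5 walks from vertex 3 to vertex 2 is entry (3,2) of T⁵, where T is the adjacency matrix.
T² = [[2, 1, 1, 1], [1, 1, 0, 1], [1, 0, 3, 1], [1, 1, 1, 2]]
T³ = [[2, 1, 4, 3], [1, 0, 3, 1], [4, 3, 2, 4], [3, 1, 4, 2]]
T⁴ = [[7, 4, 6, 6], [4, 3, 2, 4], [6, 2, 11, 6], [6, 4, 6, 7]]
T⁵ = [[12, 6, 17, 13], [6, 2, 11, 6], [17, 11, 14, 17], [13, 6, 17, 12]]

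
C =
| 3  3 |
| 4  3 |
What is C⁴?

[[873, 756], [1008, 873]]

C² = [[21, 18], [24, 21]]
C³ = [[135, 117], [156, 135]]
C⁴ = [[873, 756], [1008, 873]]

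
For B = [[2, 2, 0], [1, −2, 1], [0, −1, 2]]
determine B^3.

B^2 = [[6, 0, 2], [0, 5, 0], [−1, 0, 3]]
B^3 = [[12, 10, 4], [5, −10, 5], [−2, −5, 6]]

[[12, 10, 4], [5, −10, 5], [−2, −5, 6]]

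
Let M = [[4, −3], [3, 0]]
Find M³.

M² = [[7, −12], [12, −9]]
M³ = [[−8, −21], [21, −36]]

[[−8, −21], [21, −36]]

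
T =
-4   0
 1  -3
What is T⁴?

T² = [[16, 0], [-7, 9]]
T³ = [[-64, 0], [37, -27]]
T⁴ = [[256, 0], [-175, 81]]

[[256, 0], [-175, 81]]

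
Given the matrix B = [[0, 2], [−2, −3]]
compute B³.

B² = [[−4, −6], [6, 5]]
B³ = [[12, 10], [−10, −3]]

[[12, 10], [−10, −3]]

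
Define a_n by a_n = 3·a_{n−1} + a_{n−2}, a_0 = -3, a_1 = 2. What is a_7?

With companion matrix C = [[3, 1], [1, 0]], [a_n, a_{n−1}]ᵀ = C·[a_{n−1}, a_{n−2}]ᵀ, so [a_7, a_6]ᵀ = C⁶·[a_1, a_0]ᵀ.
C⁶ = [[1189, 360], [360, 109]], giving [a_7, a_6]ᵀ = [[1298], [393]].

1298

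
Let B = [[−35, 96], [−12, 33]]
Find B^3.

[[−251, 672], [−84, 225]]

tr B = −2 and det B = −3, so the characteristic polynomial is λ² − (−2)λ + (−3) with roots 1 and −3.
Eigenvectors give P = [[−8, 3], [−3, 1]] with P⁻¹ = [[1, −3], [3, −8]], and B = P·diag(1, −3)·P⁻¹.
Then B^3 = P·diag(1, −27)·P⁻¹ = [[−8, −81], [−3, −27]] · [[1, −3], [3, −8]] = [[−251, 672], [−84, 225]].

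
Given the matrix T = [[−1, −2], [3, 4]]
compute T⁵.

tr T = 3 and det T = 2, so the characteristic polynomial is λ² − (3)λ + (2) with roots 2 and 1.
Eigenvectors give P = [[−2, −1], [3, 1]] with P⁻¹ = [[1, 1], [−3, −2]], and T = P·diag(2, 1)·P⁻¹.
Then T⁵ = P·diag(32, 1)·P⁻¹ = [[−64, −1], [96, 1]] · [[1, 1], [−3, −2]] = [[−61, −62], [93, 94]].

[[−61, −62], [93, 94]]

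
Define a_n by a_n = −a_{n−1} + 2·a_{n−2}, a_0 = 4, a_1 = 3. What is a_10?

With companion matrix C = [[−1, 2], [1, 0]], [a_n, a_{n−1}]ᵀ = C·[a_{n−1}, a_{n−2}]ᵀ, so [a_10, a_9]ᵀ = C⁹·[a_1, a_0]ᵀ.
C⁹ = [[−341, 342], [171, −170]], giving [a_10, a_9]ᵀ = [[345], [−167]].

345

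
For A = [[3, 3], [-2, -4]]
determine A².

[[3, -3], [2, 10]]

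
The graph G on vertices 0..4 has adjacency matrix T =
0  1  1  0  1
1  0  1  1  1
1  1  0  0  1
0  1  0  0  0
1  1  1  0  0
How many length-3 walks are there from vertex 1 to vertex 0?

8

The number of length-3 walks from vertex 1 to vertex 0 is entry (1,0) of T³, where T is the adjacency matrix.
T² = [[3, 2, 2, 1, 2], [2, 4, 2, 0, 2], [2, 2, 3, 1, 2], [1, 0, 1, 1, 1], [2, 2, 2, 1, 3]]
T³ = [[6, 8, 7, 2, 7], [8, 6, 8, 4, 8], [7, 8, 6, 2, 7], [2, 4, 2, 0, 2], [7, 8, 7, 2, 6]]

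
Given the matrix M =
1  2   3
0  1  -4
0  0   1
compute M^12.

M = I + N where N = [[0, 2, 3], [0, 0, -4], [0, 0, 0]] is strictly upper-triangular, so N^3 = 0.
(I + N)^12 = I + 12·N + 66·N^2 = [[1, 24, -492], [0, 1, -48], [0, 0, 1]].

[[1, 24, -492], [0, 1, -48], [0, 0, 1]]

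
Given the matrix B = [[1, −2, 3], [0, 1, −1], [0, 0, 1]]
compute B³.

[[1, −6, 15], [0, 1, −3], [0, 0, 1]]

B = I + N where N = [[0, −2, 3], [0, 0, −1], [0, 0, 0]] is strictly upper-triangular, so N³ = 0.
(I + N)³ = I + 3·N + 3·N² = [[1, −6, 15], [0, 1, −3], [0, 0, 1]].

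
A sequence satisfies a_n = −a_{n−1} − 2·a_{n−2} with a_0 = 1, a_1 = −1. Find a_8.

With companion matrix B = [[−1, −2], [1, 0]], [a_n, a_{n−1}]ᵀ = B·[a_{n−1}, a_{n−2}]ᵀ, so [a_8, a_7]ᵀ = B⁷·[a_1, a_0]ᵀ.
B⁷ = [[3, −14], [7, 10]], giving [a_8, a_7]ᵀ = [[−17], [3]].

−17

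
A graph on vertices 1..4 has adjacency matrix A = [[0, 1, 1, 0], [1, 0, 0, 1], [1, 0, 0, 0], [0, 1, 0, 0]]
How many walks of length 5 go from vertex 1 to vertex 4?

0

The number of length-5 walks from vertex 1 to vertex 4 is entry (1,4) of A⁵, where A is the adjacency matrix.
A² = [[2, 0, 0, 1], [0, 2, 1, 0], [0, 1, 1, 0], [1, 0, 0, 1]]
A³ = [[0, 3, 2, 0], [3, 0, 0, 2], [2, 0, 0, 1], [0, 2, 1, 0]]
A⁴ = [[5, 0, 0, 3], [0, 5, 3, 0], [0, 3, 2, 0], [3, 0, 0, 2]]
A⁵ = [[0, 8, 5, 0], [8, 0, 0, 5], [5, 0, 0, 3], [0, 5, 3, 0]]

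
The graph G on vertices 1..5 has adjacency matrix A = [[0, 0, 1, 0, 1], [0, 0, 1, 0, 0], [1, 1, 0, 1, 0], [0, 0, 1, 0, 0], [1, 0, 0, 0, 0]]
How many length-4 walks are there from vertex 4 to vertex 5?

The number of length-4 walks from vertex 4 to vertex 5 is entry (4,5) of A⁴, where A is the adjacency matrix.
A² = [[2, 1, 0, 1, 0], [1, 1, 0, 1, 0], [0, 0, 3, 0, 1], [1, 1, 0, 1, 0], [0, 0, 1, 0, 1]]
A³ = [[0, 0, 4, 0, 2], [0, 0, 3, 0, 1], [4, 3, 0, 3, 0], [0, 0, 3, 0, 1], [2, 1, 0, 1, 0]]
A⁴ = [[6, 4, 0, 4, 0], [4, 3, 0, 3, 0], [0, 0, 10, 0, 4], [4, 3, 0, 3, 0], [0, 0, 4, 0, 2]]

0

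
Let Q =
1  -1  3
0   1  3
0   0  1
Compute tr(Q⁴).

3

Q = I + N where N = [[0, -1, 3], [0, 0, 3], [0, 0, 0]] is strictly upper-triangular, so N³ = 0.
(I + N)⁴ = I + 4·N + 6·N² = [[1, -4, -6], [0, 1, 12], [0, 0, 1]].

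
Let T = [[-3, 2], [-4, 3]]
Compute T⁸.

T² = I (check: tr T = 0 and det T = -1), so T⁸ = I since 8 is even.

[[1, 0], [0, 1]]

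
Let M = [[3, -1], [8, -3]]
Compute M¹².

M² = I (check: tr M = 0 and det M = -1), so M¹² = I since 12 is even.

[[1, 0], [0, 1]]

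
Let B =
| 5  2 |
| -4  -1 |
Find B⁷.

[[4373, 2186], [-4372, -2185]]

tr B = 4 and det B = 3, so the characteristic polynomial is λ² − (4)λ + (3) with roots 1 and 3.
Eigenvectors give P = [[-1, -1], [2, 1]] with P⁻¹ = [[1, 1], [-2, -1]], and B = P·diag(1, 3)·P⁻¹.
Then B⁷ = P·diag(1, 2187)·P⁻¹ = [[-1, -2187], [2, 2187]] · [[1, 1], [-2, -1]] = [[4373, 2186], [-4372, -2185]].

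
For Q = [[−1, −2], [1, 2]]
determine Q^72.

[[−1, −2], [1, 2]]

Q² = Q (a projection; rank 1, trace 1), so Q^72 = Q.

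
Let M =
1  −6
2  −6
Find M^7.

[[6049, −12354], [4118, −8364]]

tr M = −5 and det M = 6, so the characteristic polynomial is λ² − (−5)λ + (6) with roots −2 and −3.
Eigenvectors give P = [[2, 3], [1, 2]] with P⁻¹ = [[2, −3], [−1, 2]], and M = P·diag(−2, −3)·P⁻¹.
Then M^7 = P·diag(−128, −2187)·P⁻¹ = [[−256, −6561], [−128, −4374]] · [[2, −3], [−1, 2]] = [[6049, −12354], [4118, −8364]].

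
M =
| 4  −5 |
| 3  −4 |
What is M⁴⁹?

[[4, −5], [3, −4]]

M² = I (check: tr M = 0 and det M = −1), so M⁴⁹ = M since 49 is odd.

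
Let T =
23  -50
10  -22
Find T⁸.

tr T = 1 and det T = -6, so the characteristic polynomial is λ² − (1)λ + (-6) with roots 3 and -2.
Eigenvectors give P = [[5, 2], [2, 1]] with P⁻¹ = [[1, -2], [-2, 5]], and T = P·diag(3, -2)·P⁻¹.
Then T⁸ = P·diag(6561, 256)·P⁻¹ = [[32805, 512], [13122, 256]] · [[1, -2], [-2, 5]] = [[31781, -63050], [12610, -24964]].

[[31781, -63050], [12610, -24964]]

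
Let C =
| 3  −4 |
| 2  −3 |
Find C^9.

C² = I (check: tr C = 0 and det C = −1), so C^9 = C since 9 is odd.

[[3, −4], [2, −3]]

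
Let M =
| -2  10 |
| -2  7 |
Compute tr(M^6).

793

tr M = 5 and det M = 6, so the characteristic polynomial is λ² − (5)λ + (6) with roots 2 and 3.
Eigenvectors give P = [[5, -2], [2, -1]] with P⁻¹ = [[1, -2], [2, -5]], and M = P·diag(2, 3)·P⁻¹.
Then M^6 = P·diag(64, 729)·P⁻¹ = [[320, -1458], [128, -729]] · [[1, -2], [2, -5]] = [[-2596, 6650], [-1330, 3389]].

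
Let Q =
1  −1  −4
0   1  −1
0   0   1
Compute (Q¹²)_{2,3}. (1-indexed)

Q = I + N where N = [[0, −1, −4], [0, 0, −1], [0, 0, 0]] is strictly upper-triangular, so N³ = 0.
(I + N)¹² = I + 12·N + 66·N² = [[1, −12, 18], [0, 1, −12], [0, 0, 1]].

−12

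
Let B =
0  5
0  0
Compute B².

[[0, 0], [0, 0]]

B is strictly triangular, hence nilpotent: B² = 0, so B² = 0.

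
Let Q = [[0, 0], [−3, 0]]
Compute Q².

Q is strictly triangular, hence nilpotent: Q² = 0, so Q² = 0.

[[0, 0], [0, 0]]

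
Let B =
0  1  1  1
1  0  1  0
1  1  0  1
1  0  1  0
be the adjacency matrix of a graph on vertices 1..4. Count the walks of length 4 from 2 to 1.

9

The number of length-4 walks from vertex 2 to vertex 1 is entry (2,1) of B^4, where B is the adjacency matrix.
B^2 = [[3, 1, 2, 1], [1, 2, 1, 2], [2, 1, 3, 1], [1, 2, 1, 2]]
B^3 = [[4, 5, 5, 5], [5, 2, 5, 2], [5, 5, 4, 5], [5, 2, 5, 2]]
B^4 = [[15, 9, 14, 9], [9, 10, 9, 10], [14, 9, 15, 9], [9, 10, 9, 10]]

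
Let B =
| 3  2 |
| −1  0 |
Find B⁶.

tr B = 3 and det B = 2, so the characteristic polynomial is λ² − (3)λ + (2) with roots 2 and 1.
Eigenvectors give P = [[2, −1], [−1, 1]] with P⁻¹ = [[1, 1], [1, 2]], and B = P·diag(2, 1)·P⁻¹.
Then B⁶ = P·diag(64, 1)·P⁻¹ = [[128, −1], [−64, 1]] · [[1, 1], [1, 2]] = [[127, 126], [−63, −62]].

[[127, 126], [−63, −62]]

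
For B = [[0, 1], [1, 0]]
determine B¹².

B² = I (check: tr B = 0 and det B = -1), so B¹² = I since 12 is even.

[[1, 0], [0, 1]]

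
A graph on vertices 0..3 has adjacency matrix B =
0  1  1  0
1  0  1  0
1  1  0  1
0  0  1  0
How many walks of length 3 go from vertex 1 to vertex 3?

1

The number of length-3 walks from vertex 1 to vertex 3 is entry (1,3) of B³, where B is the adjacency matrix.
B² = [[2, 1, 1, 1], [1, 2, 1, 1], [1, 1, 3, 0], [1, 1, 0, 1]]
B³ = [[2, 3, 4, 1], [3, 2, 4, 1], [4, 4, 2, 3], [1, 1, 3, 0]]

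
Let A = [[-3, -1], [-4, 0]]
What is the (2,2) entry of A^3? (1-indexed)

-12

A^2 = [[13, 3], [12, 4]]
A^3 = [[-51, -13], [-52, -12]]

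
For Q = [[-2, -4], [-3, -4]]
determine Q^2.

[[16, 24], [18, 28]]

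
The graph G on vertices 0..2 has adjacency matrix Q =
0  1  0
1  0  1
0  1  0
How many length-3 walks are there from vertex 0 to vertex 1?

The number of length-3 walks from vertex 0 to vertex 1 is entry (0,1) of Q³, where Q is the adjacency matrix.
Q² = [[1, 0, 1], [0, 2, 0], [1, 0, 1]]
Q³ = [[0, 2, 0], [2, 0, 2], [0, 2, 0]]

2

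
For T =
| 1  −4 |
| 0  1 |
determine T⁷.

T = I + N where N = [[0, −4], [0, 0]] is strictly upper-triangular, so N² = 0.
(I + N)⁷ = I + 7·N = [[1, −28], [0, 1]].

[[1, −28], [0, 1]]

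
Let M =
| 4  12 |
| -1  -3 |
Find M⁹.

M² = M (a projection; rank 1, trace 1), so M⁹ = M.

[[4, 12], [-1, -3]]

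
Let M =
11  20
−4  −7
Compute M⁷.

tr M = 4 and det M = 3, so the characteristic polynomial is λ² − (4)λ + (3) with roots 1 and 3.
Eigenvectors give P = [[−2, 5], [1, −2]] with P⁻¹ = [[2, 5], [1, 2]], and M = P·diag(1, 3)·P⁻¹.
Then M⁷ = P·diag(1, 2187)·P⁻¹ = [[−2, 10935], [1, −4374]] · [[2, 5], [1, 2]] = [[10931, 21860], [−4372, −8743]].

[[10931, 21860], [−4372, −8743]]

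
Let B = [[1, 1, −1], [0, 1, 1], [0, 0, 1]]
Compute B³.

B = I + N where N = [[0, 1, −1], [0, 0, 1], [0, 0, 0]] is strictly upper-triangular, so N³ = 0.
(I + N)³ = I + 3·N + 3·N² = [[1, 3, 0], [0, 1, 3], [0, 0, 1]].

[[1, 3, 0], [0, 1, 3], [0, 0, 1]]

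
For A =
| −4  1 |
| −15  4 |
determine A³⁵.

A² = I (check: tr A = 0 and det A = −1), so A³⁵ = A since 35 is odd.

[[−4, 1], [−15, 4]]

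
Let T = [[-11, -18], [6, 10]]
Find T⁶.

[[253, 378], [-126, -188]]

tr T = -1 and det T = -2, so the characteristic polynomial is λ² − (-1)λ + (-2) with roots -2 and 1.
Eigenvectors give P = [[-2, 3], [1, -2]] with P⁻¹ = [[-2, -3], [-1, -2]], and T = P·diag(-2, 1)·P⁻¹.
Then T⁶ = P·diag(64, 1)·P⁻¹ = [[-128, 3], [64, -2]] · [[-2, -3], [-1, -2]] = [[253, 378], [-126, -188]].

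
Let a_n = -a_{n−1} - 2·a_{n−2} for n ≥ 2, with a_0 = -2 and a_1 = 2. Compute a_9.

-22

With companion matrix A = [[-1, -2], [1, 0]], [a_n, a_{n−1}]ᵀ = A·[a_{n−1}, a_{n−2}]ᵀ, so [a_9, a_8]ᵀ = A⁸·[a_1, a_0]ᵀ.
A⁸ = [[-17, -6], [3, -14]], giving [a_9, a_8]ᵀ = [[-22], [34]].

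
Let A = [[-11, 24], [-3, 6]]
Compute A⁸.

[[57001, -151320], [18915, -50184]]

tr A = -5 and det A = 6, so the characteristic polynomial is λ² − (-5)λ + (6) with roots -3 and -2.
Eigenvectors give P = [[3, -8], [1, -3]] with P⁻¹ = [[3, -8], [1, -3]], and A = P·diag(-3, -2)·P⁻¹.
Then A⁸ = P·diag(6561, 256)·P⁻¹ = [[19683, -2048], [6561, -768]] · [[3, -8], [1, -3]] = [[57001, -151320], [18915, -50184]].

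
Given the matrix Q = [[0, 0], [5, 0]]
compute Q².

[[0, 0], [0, 0]]

Q is strictly triangular, hence nilpotent: Q² = 0, so Q² = 0.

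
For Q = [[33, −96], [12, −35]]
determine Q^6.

[[−5823, 17472], [−2184, 6553]]

tr Q = −2 and det Q = −3, so the characteristic polynomial is λ² − (−2)λ + (−3) with roots −3 and 1.
Eigenvectors give P = [[−8, 3], [−3, 1]] with P⁻¹ = [[1, −3], [3, −8]], and Q = P·diag(−3, 1)·P⁻¹.
Then Q^6 = P·diag(729, 1)·P⁻¹ = [[−5832, 3], [−2187, 1]] · [[1, −3], [3, −8]] = [[−5823, 17472], [−2184, 6553]].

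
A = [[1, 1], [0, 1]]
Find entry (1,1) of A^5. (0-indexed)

A = I + N where N = [[0, 1], [0, 0]] is strictly upper-triangular, so N^2 = 0.
(I + N)^5 = I + 5·N = [[1, 5], [0, 1]].

1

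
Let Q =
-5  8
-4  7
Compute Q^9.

tr Q = 2 and det Q = -3, so the characteristic polynomial is λ² − (2)λ + (-3) with roots -1 and 3.
Eigenvectors give P = [[2, -1], [1, -1]] with P⁻¹ = [[1, -1], [1, -2]], and Q = P·diag(-1, 3)·P⁻¹.
Then Q^9 = P·diag(-1, 19683)·P⁻¹ = [[-2, -19683], [-1, -19683]] · [[1, -1], [1, -2]] = [[-19685, 39368], [-19684, 39367]].

[[-19685, 39368], [-19684, 39367]]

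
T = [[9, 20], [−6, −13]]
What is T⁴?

[[−399, −800], [240, 481]]

tr T = −4 and det T = 3, so the characteristic polynomial is λ² − (−4)λ + (3) with roots −3 and −1.
Eigenvectors give P = [[5, 2], [−3, −1]] with P⁻¹ = [[−1, −2], [3, 5]], and T = P·diag(−3, −1)·P⁻¹.
Then T⁴ = P·diag(81, 1)·P⁻¹ = [[405, 2], [−243, −1]] · [[−1, −2], [3, 5]] = [[−399, −800], [240, 481]].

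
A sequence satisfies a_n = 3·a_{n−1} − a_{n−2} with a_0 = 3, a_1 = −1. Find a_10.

With companion matrix M = [[3, −1], [1, 0]], [a_n, a_{n−1}]ᵀ = M·[a_{n−1}, a_{n−2}]ᵀ, so [a_10, a_9]ᵀ = M^9·[a_1, a_0]ᵀ.
M^9 = [[6765, −2584], [2584, −987]], giving [a_10, a_9]ᵀ = [[−14517], [−5545]].

−14517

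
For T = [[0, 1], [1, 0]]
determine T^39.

T² = I (check: tr T = 0 and det T = −1), so T^39 = T since 39 is odd.

[[0, 1], [1, 0]]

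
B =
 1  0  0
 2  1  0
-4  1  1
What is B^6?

B = I + N where N = [[0, 0, 0], [2, 0, 0], [-4, 1, 0]] is strictly lower-triangular, so N^3 = 0.
(I + N)^6 = I + 6·N + 15·N^2 = [[1, 0, 0], [12, 1, 0], [6, 6, 1]].

[[1, 0, 0], [12, 1, 0], [6, 6, 1]]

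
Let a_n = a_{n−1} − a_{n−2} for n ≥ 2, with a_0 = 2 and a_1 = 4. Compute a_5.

With companion matrix B = [[1, −1], [1, 0]], [a_n, a_{n−1}]ᵀ = B·[a_{n−1}, a_{n−2}]ᵀ, so [a_5, a_4]ᵀ = B⁴·[a_1, a_0]ᵀ.
B⁴ = [[−1, 1], [−1, 0]], giving [a_5, a_4]ᵀ = [[−2], [−4]].

−2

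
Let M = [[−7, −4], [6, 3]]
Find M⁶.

tr M = −4 and det M = 3, so the characteristic polynomial is λ² − (−4)λ + (3) with roots −1 and −3.
Eigenvectors give P = [[2, −1], [−3, 1]] with P⁻¹ = [[−1, −1], [−3, −2]], and M = P·diag(−1, −3)·P⁻¹.
Then M⁶ = P·diag(1, 729)·P⁻¹ = [[2, −729], [−3, 729]] · [[−1, −1], [−3, −2]] = [[2185, 1456], [−2184, −1455]].

[[2185, 1456], [−2184, −1455]]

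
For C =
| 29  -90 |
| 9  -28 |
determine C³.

tr C = 1 and det C = -2, so the characteristic polynomial is λ² − (1)λ + (-2) with roots 2 and -1.
Eigenvectors give P = [[-10, 3], [-3, 1]] with P⁻¹ = [[-1, 3], [-3, 10]], and C = P·diag(2, -1)·P⁻¹.
Then C³ = P·diag(8, -1)·P⁻¹ = [[-80, -3], [-24, -1]] · [[-1, 3], [-3, 10]] = [[89, -270], [27, -82]].

[[89, -270], [27, -82]]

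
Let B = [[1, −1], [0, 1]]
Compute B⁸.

B = I + N where N = [[0, −1], [0, 0]] is strictly upper-triangular, so N² = 0.
(I + N)⁸ = I + 8·N = [[1, −8], [0, 1]].

[[1, −8], [0, 1]]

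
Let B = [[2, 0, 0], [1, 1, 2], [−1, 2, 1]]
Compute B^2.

[[4, 0, 0], [1, 5, 4], [−1, 4, 5]]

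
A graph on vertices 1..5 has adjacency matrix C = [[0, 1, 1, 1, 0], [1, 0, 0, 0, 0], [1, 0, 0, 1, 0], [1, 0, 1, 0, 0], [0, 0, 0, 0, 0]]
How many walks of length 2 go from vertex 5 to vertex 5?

The number of length-2 walks from vertex 5 to vertex 5 is entry (5,5) of C^2, where C is the adjacency matrix.
C^2 = [[3, 0, 1, 1, 0], [0, 1, 1, 1, 0], [1, 1, 2, 1, 0], [1, 1, 1, 2, 0], [0, 0, 0, 0, 0]]

0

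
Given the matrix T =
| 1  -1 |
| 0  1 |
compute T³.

T = I + N where N = [[0, -1], [0, 0]] is strictly upper-triangular, so N² = 0.
(I + N)³ = I + 3·N = [[1, -3], [0, 1]].

[[1, -3], [0, 1]]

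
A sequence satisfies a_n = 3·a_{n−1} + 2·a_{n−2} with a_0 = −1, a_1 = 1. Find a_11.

124373

With companion matrix B = [[3, 2], [1, 0]], [a_n, a_{n−1}]ᵀ = B·[a_{n−1}, a_{n−2}]ᵀ, so [a_11, a_10]ᵀ = B^10·[a_1, a_0]ᵀ.
B^10 = [[283667, 159294], [79647, 44726]], giving [a_11, a_10]ᵀ = [[124373], [34921]].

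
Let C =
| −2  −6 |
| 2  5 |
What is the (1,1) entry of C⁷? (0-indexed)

tr C = 3 and det C = 2, so the characteristic polynomial is λ² − (3)λ + (2) with roots 2 and 1.
Eigenvectors give P = [[−3, −2], [2, 1]] with P⁻¹ = [[1, 2], [−2, −3]], and C = P·diag(2, 1)·P⁻¹.
Then C⁷ = P·diag(128, 1)·P⁻¹ = [[−384, −2], [256, 1]] · [[1, 2], [−2, −3]] = [[−380, −762], [254, 509]].

509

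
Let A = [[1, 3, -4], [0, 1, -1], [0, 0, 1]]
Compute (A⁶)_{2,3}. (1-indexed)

-6

A = I + N where N = [[0, 3, -4], [0, 0, -1], [0, 0, 0]] is strictly upper-triangular, so N³ = 0.
(I + N)⁶ = I + 6·N + 15·N² = [[1, 18, -69], [0, 1, -6], [0, 0, 1]].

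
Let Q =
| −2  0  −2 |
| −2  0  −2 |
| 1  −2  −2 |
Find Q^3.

[[−4, −16, −28], [−4, −16, −28], [−2, −12, −20]]

Q^2 = [[2, 4, 8], [2, 4, 8], [0, 4, 6]]
Q^3 = [[−4, −16, −28], [−4, −16, −28], [−2, −12, −20]]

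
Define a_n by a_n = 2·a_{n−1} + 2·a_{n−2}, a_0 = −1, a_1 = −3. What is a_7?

−1224

With companion matrix T = [[2, 2], [1, 0]], [a_n, a_{n−1}]ᵀ = T·[a_{n−1}, a_{n−2}]ᵀ, so [a_7, a_6]ᵀ = T⁶·[a_1, a_0]ᵀ.
T⁶ = [[328, 240], [120, 88]], giving [a_7, a_6]ᵀ = [[−1224], [−448]].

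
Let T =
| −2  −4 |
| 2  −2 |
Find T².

[[−4, 16], [−8, −4]]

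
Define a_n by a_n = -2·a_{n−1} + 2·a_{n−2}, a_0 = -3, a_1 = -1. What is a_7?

With companion matrix B = [[-2, 2], [1, 0]], [a_n, a_{n−1}]ᵀ = B·[a_{n−1}, a_{n−2}]ᵀ, so [a_7, a_6]ᵀ = B⁶·[a_1, a_0]ᵀ.
B⁶ = [[328, -240], [-120, 88]], giving [a_7, a_6]ᵀ = [[392], [-144]].

392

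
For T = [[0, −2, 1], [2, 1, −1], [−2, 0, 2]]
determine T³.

[[−12, 10, 4], [−4, −11, 5], [4, 12, −4]]

T² = [[−6, −2, 4], [4, −3, −1], [−4, 4, 2]]
T³ = [[−12, 10, 4], [−4, −11, 5], [4, 12, −4]]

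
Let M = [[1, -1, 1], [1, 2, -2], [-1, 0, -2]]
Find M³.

M² = [[-1, -3, 1], [5, 3, 1], [1, 1, 3]]
M³ = [[-5, -5, 3], [7, 1, -3], [-1, 1, -7]]

[[-5, -5, 3], [7, 1, -3], [-1, 1, -7]]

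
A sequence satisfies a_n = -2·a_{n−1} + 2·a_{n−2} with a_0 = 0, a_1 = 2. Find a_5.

With companion matrix T = [[-2, 2], [1, 0]], [a_n, a_{n−1}]ᵀ = T·[a_{n−1}, a_{n−2}]ᵀ, so [a_5, a_4]ᵀ = T^4·[a_1, a_0]ᵀ.
T^4 = [[44, -32], [-16, 12]], giving [a_5, a_4]ᵀ = [[88], [-32]].

88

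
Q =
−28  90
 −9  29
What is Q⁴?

tr Q = 1 and det Q = −2, so the characteristic polynomial is λ² − (1)λ + (−2) with roots 2 and −1.
Eigenvectors give P = [[3, −10], [1, −3]] with P⁻¹ = [[−3, 10], [−1, 3]], and Q = P·diag(2, −1)·P⁻¹.
Then Q⁴ = P·diag(16, 1)·P⁻¹ = [[48, −10], [16, −3]] · [[−3, 10], [−1, 3]] = [[−134, 450], [−45, 151]].

[[−134, 450], [−45, 151]]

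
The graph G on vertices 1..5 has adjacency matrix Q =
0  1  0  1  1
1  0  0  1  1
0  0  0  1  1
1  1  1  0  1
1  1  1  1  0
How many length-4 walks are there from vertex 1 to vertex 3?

The number of length-4 walks from vertex 1 to vertex 3 is entry (1,3) of Q⁴, where Q is the adjacency matrix.
Q² = [[3, 2, 2, 2, 2], [2, 3, 2, 2, 2], [2, 2, 2, 1, 1], [2, 2, 1, 4, 3], [2, 2, 1, 3, 4]]
Q³ = [[6, 7, 4, 9, 9], [7, 6, 4, 9, 9], [4, 4, 2, 7, 7], [9, 9, 7, 8, 9], [9, 9, 7, 9, 8]]
Q⁴ = [[25, 24, 18, 26, 26], [24, 25, 18, 26, 26], [18, 18, 14, 17, 17], [26, 26, 17, 34, 33], [26, 26, 17, 33, 34]]

18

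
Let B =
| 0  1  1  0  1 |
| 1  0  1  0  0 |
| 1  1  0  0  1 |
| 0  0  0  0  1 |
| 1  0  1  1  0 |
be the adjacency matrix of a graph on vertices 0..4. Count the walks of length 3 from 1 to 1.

The number of length-3 walks from vertex 1 to vertex 1 is entry (1,1) of B^3, where B is the adjacency matrix.
B^2 = [[3, 1, 2, 1, 1], [1, 2, 1, 0, 2], [2, 1, 3, 1, 1], [1, 0, 1, 1, 0], [1, 2, 1, 0, 3]]
B^3 = [[4, 5, 5, 1, 6], [5, 2, 5, 2, 2], [5, 5, 4, 1, 6], [1, 2, 1, 0, 3], [6, 2, 6, 3, 2]]

2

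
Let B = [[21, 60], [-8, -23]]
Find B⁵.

tr B = -2 and det B = -3, so the characteristic polynomial is λ² − (-2)λ + (-3) with roots -3 and 1.
Eigenvectors give P = [[-5, -3], [2, 1]] with P⁻¹ = [[1, 3], [-2, -5]], and B = P·diag(-3, 1)·P⁻¹.
Then B⁵ = P·diag(-243, 1)·P⁻¹ = [[1215, -3], [-486, 1]] · [[1, 3], [-2, -5]] = [[1221, 3660], [-488, -1463]].

[[1221, 3660], [-488, -1463]]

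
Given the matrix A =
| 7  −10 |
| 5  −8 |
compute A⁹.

tr A = −1 and det A = −6, so the characteristic polynomial is λ² − (−1)λ + (−6) with roots 2 and −3.
Eigenvectors give P = [[2, −1], [1, −1]] with P⁻¹ = [[1, −1], [1, −2]], and A = P·diag(2, −3)·P⁻¹.
Then A⁹ = P·diag(512, −19683)·P⁻¹ = [[1024, 19683], [512, 19683]] · [[1, −1], [1, −2]] = [[20707, −40390], [20195, −39878]].

[[20707, −40390], [20195, −39878]]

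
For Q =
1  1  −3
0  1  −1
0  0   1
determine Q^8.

[[1, 8, −52], [0, 1, −8], [0, 0, 1]]

Q = I + N where N = [[0, 1, −3], [0, 0, −1], [0, 0, 0]] is strictly upper-triangular, so N^3 = 0.
(I + N)^8 = I + 8·N + 28·N^2 = [[1, 8, −52], [0, 1, −8], [0, 0, 1]].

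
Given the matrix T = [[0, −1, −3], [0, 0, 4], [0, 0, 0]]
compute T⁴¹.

T is strictly triangular, hence nilpotent: T³ = 0, so T⁴¹ = 0.

[[0, 0, 0], [0, 0, 0], [0, 0, 0]]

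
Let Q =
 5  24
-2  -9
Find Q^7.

[[6557, 26232], [-2186, -8745]]

tr Q = -4 and det Q = 3, so the characteristic polynomial is λ² − (-4)λ + (3) with roots -3 and -1.
Eigenvectors give P = [[-3, -4], [1, 1]] with P⁻¹ = [[1, 4], [-1, -3]], and Q = P·diag(-3, -1)·P⁻¹.
Then Q^7 = P·diag(-2187, -1)·P⁻¹ = [[6561, 4], [-2187, -1]] · [[1, 4], [-1, -3]] = [[6557, 26232], [-2186, -8745]].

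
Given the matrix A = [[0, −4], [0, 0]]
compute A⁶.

A is strictly triangular, hence nilpotent: A² = 0, so A⁶ = 0.

[[0, 0], [0, 0]]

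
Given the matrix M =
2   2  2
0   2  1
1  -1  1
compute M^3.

[[20, 16, 26], [5, 5, 8], [8, 2, 7]]

M^2 = [[6, 6, 8], [1, 3, 3], [3, -1, 2]]
M^3 = [[20, 16, 26], [5, 5, 8], [8, 2, 7]]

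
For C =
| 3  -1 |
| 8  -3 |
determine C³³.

C² = I (check: tr C = 0 and det C = -1), so C³³ = C since 33 is odd.

[[3, -1], [8, -3]]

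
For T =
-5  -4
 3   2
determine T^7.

[[-509, -508], [381, 380]]

tr T = -3 and det T = 2, so the characteristic polynomial is λ² − (-3)λ + (2) with roots -2 and -1.
Eigenvectors give P = [[4, -1], [-3, 1]] with P⁻¹ = [[1, 1], [3, 4]], and T = P·diag(-2, -1)·P⁻¹.
Then T^7 = P·diag(-128, -1)·P⁻¹ = [[-512, 1], [384, -1]] · [[1, 1], [3, 4]] = [[-509, -508], [381, 380]].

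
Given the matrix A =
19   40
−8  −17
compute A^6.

[[3641, 7280], [−1456, −2911]]

tr A = 2 and det A = −3, so the characteristic polynomial is λ² − (2)λ + (−3) with roots 3 and −1.
Eigenvectors give P = [[5, −2], [−2, 1]] with P⁻¹ = [[1, 2], [2, 5]], and A = P·diag(3, −1)·P⁻¹.
Then A^6 = P·diag(729, 1)·P⁻¹ = [[3645, −2], [−1458, 1]] · [[1, 2], [2, 5]] = [[3641, 7280], [−1456, −2911]].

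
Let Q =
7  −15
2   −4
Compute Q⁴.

tr Q = 3 and det Q = 2, so the characteristic polynomial is λ² − (3)λ + (2) with roots 2 and 1.
Eigenvectors give P = [[−3, −5], [−1, −2]] with P⁻¹ = [[−2, 5], [1, −3]], and Q = P·diag(2, 1)·P⁻¹.
Then Q⁴ = P·diag(16, 1)·P⁻¹ = [[−48, −5], [−16, −2]] · [[−2, 5], [1, −3]] = [[91, −225], [30, −74]].

[[91, −225], [30, −74]]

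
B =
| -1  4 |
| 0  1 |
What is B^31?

B² = I (check: tr B = 0 and det B = -1), so B^31 = B since 31 is odd.

[[-1, 4], [0, 1]]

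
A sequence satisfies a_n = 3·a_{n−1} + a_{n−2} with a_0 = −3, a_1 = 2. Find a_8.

4287

With companion matrix B = [[3, 1], [1, 0]], [a_n, a_{n−1}]ᵀ = B·[a_{n−1}, a_{n−2}]ᵀ, so [a_8, a_7]ᵀ = B⁷·[a_1, a_0]ᵀ.
B⁷ = [[3927, 1189], [1189, 360]], giving [a_8, a_7]ᵀ = [[4287], [1298]].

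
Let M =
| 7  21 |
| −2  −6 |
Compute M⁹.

[[7, 21], [−2, −6]]

M² = M (a projection; rank 1, trace 1), so M⁹ = M.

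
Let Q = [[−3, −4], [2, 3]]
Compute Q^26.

[[1, 0], [0, 1]]

Q² = I (check: tr Q = 0 and det Q = −1), so Q^26 = I since 26 is even.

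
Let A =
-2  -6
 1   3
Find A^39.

A² = A (a projection; rank 1, trace 1), so A^39 = A.

[[-2, -6], [1, 3]]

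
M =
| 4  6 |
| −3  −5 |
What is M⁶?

[[−62, −126], [63, 127]]

tr M = −1 and det M = −2, so the characteristic polynomial is λ² − (−1)λ + (−2) with roots 1 and −2.
Eigenvectors give P = [[2, −1], [−1, 1]] with P⁻¹ = [[1, 1], [1, 2]], and M = P·diag(1, −2)·P⁻¹.
Then M⁶ = P·diag(1, 64)·P⁻¹ = [[2, −64], [−1, 64]] · [[1, 1], [1, 2]] = [[−62, −126], [63, 127]].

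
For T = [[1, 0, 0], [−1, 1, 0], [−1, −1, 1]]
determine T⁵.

T = I + N where N = [[0, 0, 0], [−1, 0, 0], [−1, −1, 0]] is strictly lower-triangular, so N³ = 0.
(I + N)⁵ = I + 5·N + 10·N² = [[1, 0, 0], [−5, 1, 0], [5, −5, 1]].

[[1, 0, 0], [−5, 1, 0], [5, −5, 1]]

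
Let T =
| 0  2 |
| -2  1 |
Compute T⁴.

[[12, -14], [14, 5]]

T² = [[-4, 2], [-2, -3]]
T³ = [[-4, -6], [6, -7]]
T⁴ = [[12, -14], [14, 5]]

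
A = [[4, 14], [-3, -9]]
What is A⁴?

tr A = -5 and det A = 6, so the characteristic polynomial is λ² − (-5)λ + (6) with roots -2 and -3.
Eigenvectors give P = [[7, 2], [-3, -1]] with P⁻¹ = [[1, 2], [-3, -7]], and A = P·diag(-2, -3)·P⁻¹.
Then A⁴ = P·diag(16, 81)·P⁻¹ = [[112, 162], [-48, -81]] · [[1, 2], [-3, -7]] = [[-374, -910], [195, 471]].

[[-374, -910], [195, 471]]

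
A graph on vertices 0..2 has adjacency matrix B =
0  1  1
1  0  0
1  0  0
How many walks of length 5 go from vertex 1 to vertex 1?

The number of length-5 walks from vertex 1 to vertex 1 is entry (1,1) of B⁵, where B is the adjacency matrix.
B² = [[2, 0, 0], [0, 1, 1], [0, 1, 1]]
B³ = [[0, 2, 2], [2, 0, 0], [2, 0, 0]]
B⁴ = [[4, 0, 0], [0, 2, 2], [0, 2, 2]]
B⁵ = [[0, 4, 4], [4, 0, 0], [4, 0, 0]]

0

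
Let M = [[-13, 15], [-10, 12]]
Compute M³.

tr M = -1 and det M = -6, so the characteristic polynomial is λ² − (-1)λ + (-6) with roots 2 and -3.
Eigenvectors give P = [[-1, 3], [-1, 2]] with P⁻¹ = [[2, -3], [1, -1]], and M = P·diag(2, -3)·P⁻¹.
Then M³ = P·diag(8, -27)·P⁻¹ = [[-8, -81], [-8, -54]] · [[2, -3], [1, -1]] = [[-97, 105], [-70, 78]].

[[-97, 105], [-70, 78]]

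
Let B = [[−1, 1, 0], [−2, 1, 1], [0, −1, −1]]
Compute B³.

[[1, −2, −1], [4, −2, −2], [−2, 2, 0]]

B² = [[−1, 0, 1], [0, −2, 0], [2, 0, 0]]
B³ = [[1, −2, −1], [4, −2, −2], [−2, 2, 0]]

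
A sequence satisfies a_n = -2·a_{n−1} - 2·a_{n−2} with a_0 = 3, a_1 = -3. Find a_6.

With companion matrix C = [[-2, -2], [1, 0]], [a_n, a_{n−1}]ᵀ = C·[a_{n−1}, a_{n−2}]ᵀ, so [a_6, a_5]ᵀ = C⁵·[a_1, a_0]ᵀ.
C⁵ = [[8, 8], [-4, 0]], giving [a_6, a_5]ᵀ = [[0], [12]].

0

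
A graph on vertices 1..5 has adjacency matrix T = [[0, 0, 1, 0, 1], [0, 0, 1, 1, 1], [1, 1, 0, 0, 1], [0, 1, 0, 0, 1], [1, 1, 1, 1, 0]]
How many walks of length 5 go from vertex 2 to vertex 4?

The number of length-5 walks from vertex 2 to vertex 4 is entry (2,4) of T⁵, where T is the adjacency matrix.
T² = [[2, 2, 1, 1, 1], [2, 3, 1, 1, 2], [1, 1, 3, 2, 2], [1, 1, 2, 2, 1], [1, 2, 2, 1, 4]]
T³ = [[2, 3, 5, 3, 6], [3, 4, 7, 5, 7], [5, 7, 4, 3, 7], [3, 5, 3, 2, 6], [6, 7, 7, 6, 6]]
T⁴ = [[11, 14, 11, 9, 13], [14, 19, 14, 11, 19], [11, 14, 19, 14, 19], [9, 11, 14, 11, 13], [13, 19, 19, 13, 26]]
T⁵ = [[24, 33, 38, 27, 45], [33, 44, 52, 38, 58], [38, 52, 44, 33, 58], [27, 38, 33, 24, 45], [45, 58, 58, 45, 64]]

38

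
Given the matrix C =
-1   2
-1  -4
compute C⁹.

tr C = -5 and det C = 6, so the characteristic polynomial is λ² − (-5)λ + (6) with roots -3 and -2.
Eigenvectors give P = [[-1, 2], [1, -1]] with P⁻¹ = [[1, 2], [1, 1]], and C = P·diag(-3, -2)·P⁻¹.
Then C⁹ = P·diag(-19683, -512)·P⁻¹ = [[19683, -1024], [-19683, 512]] · [[1, 2], [1, 1]] = [[18659, 38342], [-19171, -38854]].

[[18659, 38342], [-19171, -38854]]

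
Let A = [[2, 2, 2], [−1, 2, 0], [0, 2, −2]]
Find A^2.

[[2, 12, 0], [−4, 2, −2], [−2, 0, 4]]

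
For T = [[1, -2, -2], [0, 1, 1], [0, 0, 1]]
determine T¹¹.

[[1, -22, -132], [0, 1, 11], [0, 0, 1]]

T = I + N where N = [[0, -2, -2], [0, 0, 1], [0, 0, 0]] is strictly upper-triangular, so N³ = 0.
(I + N)¹¹ = I + 11·N + 55·N² = [[1, -22, -132], [0, 1, 11], [0, 0, 1]].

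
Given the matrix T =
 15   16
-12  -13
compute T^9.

[[78735, 78736], [-59052, -59053]]

tr T = 2 and det T = -3, so the characteristic polynomial is λ² − (2)λ + (-3) with roots 3 and -1.
Eigenvectors give P = [[4, 1], [-3, -1]] with P⁻¹ = [[1, 1], [-3, -4]], and T = P·diag(3, -1)·P⁻¹.
Then T^9 = P·diag(19683, -1)·P⁻¹ = [[78732, -1], [-59049, 1]] · [[1, 1], [-3, -4]] = [[78735, 78736], [-59052, -59053]].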